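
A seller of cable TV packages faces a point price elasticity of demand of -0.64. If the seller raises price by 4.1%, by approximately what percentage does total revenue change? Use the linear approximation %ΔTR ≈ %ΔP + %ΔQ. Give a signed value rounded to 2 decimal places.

%ΔQ ≈ Ed × %ΔP = (-0.64) × (+4.1%) = -2.6240%
%ΔTR ≈ %ΔP + %ΔQ = (+4.1%) + (-2.6240%) = +1.4760%

+1.48%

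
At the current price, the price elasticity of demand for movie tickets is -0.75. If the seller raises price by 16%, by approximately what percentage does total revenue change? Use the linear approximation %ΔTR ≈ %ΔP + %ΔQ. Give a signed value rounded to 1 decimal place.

+4.0%

%ΔQ ≈ Ed × %ΔP = (-0.75) × (+16%) = -12.0000%
%ΔTR ≈ %ΔP + %ΔQ = (+16%) + (-12.0000%) = +4.0000%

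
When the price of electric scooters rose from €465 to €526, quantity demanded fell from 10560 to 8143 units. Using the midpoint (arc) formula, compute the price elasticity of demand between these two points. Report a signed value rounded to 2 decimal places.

%ΔQ = (8143 − 10560) / [(10560 + 8143)/2] = -2417/9351.5 = -0.258461…
%ΔP = (526 − 465) / [(465 + 526)/2] = 61/495.5 = 0.123107…
Arc Ed = %ΔQ / %ΔP = (-2417/9351.5) / (61/495.5) = -2.0994…

-2.10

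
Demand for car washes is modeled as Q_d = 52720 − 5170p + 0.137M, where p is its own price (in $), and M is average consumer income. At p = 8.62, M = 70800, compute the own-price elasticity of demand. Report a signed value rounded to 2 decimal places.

At the given values, Q_d = 52720 − 5170(8.62) + 0.137(70800) = 17854.2.
∂Q_d/∂p = −5170.
E = (-5170) × (8.62/17854.2) = -2.4960…

-2.50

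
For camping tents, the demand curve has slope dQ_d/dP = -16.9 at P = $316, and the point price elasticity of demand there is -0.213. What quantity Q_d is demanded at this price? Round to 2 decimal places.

25072.30

Ed = (dQ_d/dP)·(P/Q_d) ⇒ Q_d = (dQ_d/dP)·P/Ed = (-16.9)·316/(-0.213) = 25072.3004…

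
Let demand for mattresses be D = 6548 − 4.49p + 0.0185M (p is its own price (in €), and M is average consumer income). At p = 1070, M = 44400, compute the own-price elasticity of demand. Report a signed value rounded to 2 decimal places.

At the given values, D = 6548 − 4.49(1070) + 0.0185(44400) = 2565.1.
∂D/∂p = −4.49.
E = (-4.49) × (1070/2565.1) = -1.8729…

-1.87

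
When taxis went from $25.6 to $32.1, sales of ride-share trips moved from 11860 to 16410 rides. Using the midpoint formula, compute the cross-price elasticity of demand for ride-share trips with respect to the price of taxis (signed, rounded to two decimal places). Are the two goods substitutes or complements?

1.43; substitutes

%ΔQ_{ride-share trips} = (16410 − 11860)/avg = 4550/14135 = 0.321896…
%ΔP_{taxis} = (32.1 − 25.6)/avg = 6.5/28.85 = 0.225303…
E_cross = (4550/14135) / (6.5/28.85) = 1.4287…
E_cross > 0 ⇒ the goods are substitutes.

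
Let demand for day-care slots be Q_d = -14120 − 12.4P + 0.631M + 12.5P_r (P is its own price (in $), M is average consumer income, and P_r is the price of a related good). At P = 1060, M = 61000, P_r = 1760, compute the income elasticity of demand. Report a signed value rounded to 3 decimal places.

1.158

At the given values, Q_d = -14120 − 12.4(1060) + 0.631(61000) + 12.5(1760) = 33227.
∂Q_d/∂M = 0.631.
E = (0.631) × (61000/33227) = 1.15842…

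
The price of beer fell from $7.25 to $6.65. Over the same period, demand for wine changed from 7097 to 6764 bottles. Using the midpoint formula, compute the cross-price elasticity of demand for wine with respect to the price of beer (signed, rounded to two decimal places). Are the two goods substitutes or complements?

%ΔQ_{wine} = (6764 − 7097)/avg = -333/6930.5 = -0.048048…
%ΔP_{beer} = (6.65 − 7.25)/avg = -0.6/6.95 = -0.086330…
E_cross = (-333/6930.5) / (-0.6/6.95) = 0.5565…
E_cross > 0 ⇒ the goods are substitutes.

0.56; substitutes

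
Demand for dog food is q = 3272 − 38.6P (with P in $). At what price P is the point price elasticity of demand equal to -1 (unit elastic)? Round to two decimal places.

42.38

Ed = −38.6P/(3272 − 38.6P). Set this equal to -1:
38.6P = 1·(3272 − 38.6P) ⇒ 38.6P(1 + 1) = 1·3272
P = 1·3272 / (38.6·2) = 42.3834…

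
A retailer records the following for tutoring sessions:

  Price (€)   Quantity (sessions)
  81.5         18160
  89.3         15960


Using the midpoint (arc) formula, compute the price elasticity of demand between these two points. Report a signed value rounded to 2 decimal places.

%ΔQ = (15960 − 18160) / [(18160 + 15960)/2] = -2200/17060 = -0.128956…
%ΔP = (89.3 − 81.5) / [(81.5 + 89.3)/2] = 7.8/85.4 = 0.091334…
Arc Ed = %ΔQ / %ΔP = (-2200/17060) / (7.8/85.4) = -1.4119…

-1.41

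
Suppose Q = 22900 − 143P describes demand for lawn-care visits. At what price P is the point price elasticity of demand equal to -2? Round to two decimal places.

106.76

Ed = −143P/(22900 − 143P). Set this equal to -2:
143P = 2·(22900 − 143P) ⇒ 143P(1 + 2) = 2·22900
P = 2·22900 / (143·3) = 106.7599…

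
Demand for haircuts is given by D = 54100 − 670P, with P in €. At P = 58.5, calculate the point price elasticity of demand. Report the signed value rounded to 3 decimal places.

-2.630

dD/dP = −670. At P = 58.5, D = 54100 − 670(58.5) = 14905.
Ed = (dD/dP)·(P/D) = −670 × (58.5/14905) = -2.62965…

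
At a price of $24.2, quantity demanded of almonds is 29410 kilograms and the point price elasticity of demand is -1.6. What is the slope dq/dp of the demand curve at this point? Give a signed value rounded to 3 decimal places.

Ed = (dq/dp)·(p/q) ⇒ dq/dp = Ed·q/p = (-1.6)·29410/24.2 = -1944.46280…

-1944.463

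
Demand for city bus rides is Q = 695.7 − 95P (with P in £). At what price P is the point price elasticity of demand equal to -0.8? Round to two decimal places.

Ed = −95P/(695.7 − 95P). Set this equal to -0.8:
95P = 0.8·(695.7 − 95P) ⇒ 95P(1 + 0.8) = 0.8·695.7
P = 0.8·695.7 / (95·1.8) = 3.2547…

3.25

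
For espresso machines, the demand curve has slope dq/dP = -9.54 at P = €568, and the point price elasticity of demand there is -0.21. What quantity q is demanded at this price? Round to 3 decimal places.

25803.429

Ed = (dq/dP)·(P/q) ⇒ q = (dq/dP)·P/Ed = (-9.54)·568/(-0.21) = 25803.42857…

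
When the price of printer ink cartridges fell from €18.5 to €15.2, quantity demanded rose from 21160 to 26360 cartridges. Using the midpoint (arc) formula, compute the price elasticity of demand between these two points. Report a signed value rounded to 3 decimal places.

-1.117

%ΔQ = (26360 − 21160) / [(21160 + 26360)/2] = 5200/23760 = 0.218855…
%ΔP = (15.2 − 18.5) / [(18.5 + 15.2)/2] = -3.3/16.85 = -0.195845…
Arc Ed = %ΔQ / %ΔP = (5200/23760) / (-3.3/16.85) = -1.11748…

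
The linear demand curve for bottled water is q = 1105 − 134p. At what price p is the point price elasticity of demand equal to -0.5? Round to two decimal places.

2.75

Ed = −134p/(1105 − 134p). Set this equal to -0.5:
134p = 0.5·(1105 − 134p) ⇒ 134p(1 + 0.5) = 0.5·1105
p = 0.5·1105 / (134·1.5) = 2.7487…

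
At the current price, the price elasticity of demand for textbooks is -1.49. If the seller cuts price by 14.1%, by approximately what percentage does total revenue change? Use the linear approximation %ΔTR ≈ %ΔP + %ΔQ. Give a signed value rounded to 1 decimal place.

+6.9%

%ΔQ ≈ Ed × %ΔP = (-1.49) × (-14.1%) = +21.0090%
%ΔTR ≈ %ΔP + %ΔQ = (-14.1%) + (+21.0090%) = +6.9090%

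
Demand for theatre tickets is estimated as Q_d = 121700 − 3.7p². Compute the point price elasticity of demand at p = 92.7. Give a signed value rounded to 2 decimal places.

-0.71

dQ_d/dp = −2·3.7·p = -685.98. At p = 92.7, Q_d = 89904.827.
Ed = (dQ_d/dp)·(p/Q_d) = (-685.98) × (92.7/89904.827) = -0.7073…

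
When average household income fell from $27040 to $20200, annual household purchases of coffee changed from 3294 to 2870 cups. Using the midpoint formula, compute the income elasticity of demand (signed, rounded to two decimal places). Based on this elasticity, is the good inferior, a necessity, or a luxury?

%ΔQ = (2870 − 3294)/[( 3294 + 2870)/2] = -424/3082 = -0.137573…
%ΔIncome = (20200 − 27040)/[( 27040 + 20200)/2] = -6840/23620 = -0.289585…
E_income = (-424/3082) / (-6840/23620) = 0.4750…
0 < E_income < 1 ⇒ normal good, necessity.

0.48; necessity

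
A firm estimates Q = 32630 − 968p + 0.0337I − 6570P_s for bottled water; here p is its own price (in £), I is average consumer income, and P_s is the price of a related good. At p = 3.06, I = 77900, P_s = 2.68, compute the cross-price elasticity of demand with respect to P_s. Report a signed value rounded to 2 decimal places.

-1.20

At the given values, Q = 32630 − 968(3.06) + 0.0337(77900) − 6570(2.68) = 14685.55.
∂Q/∂P_s = -6570.
E = (-6570) × (2.68/14685.55) = -1.1989…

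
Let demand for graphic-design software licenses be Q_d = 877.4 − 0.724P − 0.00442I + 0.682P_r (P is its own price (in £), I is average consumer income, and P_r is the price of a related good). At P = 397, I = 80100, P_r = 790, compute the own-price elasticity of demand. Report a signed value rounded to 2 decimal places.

At the given values, Q_d = 877.4 − 0.724(397) − 0.00442(80100) + 0.682(790) = 774.71.
∂Q_d/∂P = −0.724.
E = (-0.724) × (397/774.71) = -0.3710…

-0.37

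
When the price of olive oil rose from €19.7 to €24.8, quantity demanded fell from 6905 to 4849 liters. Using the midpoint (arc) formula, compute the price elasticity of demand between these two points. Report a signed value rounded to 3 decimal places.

%ΔQ = (4849 − 6905) / [(6905 + 4849)/2] = -2056/5877 = -0.349838…
%ΔP = (24.8 − 19.7) / [(19.7 + 24.8)/2] = 5.1/22.25 = 0.229213…
Arc Ed = %ΔQ / %ΔP = (-2056/5877) / (5.1/22.25) = -1.52625…

-1.526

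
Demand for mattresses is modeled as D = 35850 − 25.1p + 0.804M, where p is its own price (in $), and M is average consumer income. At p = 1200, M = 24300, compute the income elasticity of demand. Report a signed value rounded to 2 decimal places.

0.77

At the given values, D = 35850 − 25.1(1200) + 0.804(24300) = 25267.2.
∂D/∂M = 0.804.
E = (0.804) × (24300/25267.2) = 0.7732…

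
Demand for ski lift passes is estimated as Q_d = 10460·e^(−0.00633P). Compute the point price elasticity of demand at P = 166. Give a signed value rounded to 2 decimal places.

-1.05

dQ_d/dP = −0.00633·Q_d = -23.1519. At P = 166, Q_d = 3657.49.
Ed = (dQ_d/dP)·(P/Q_d) = (-23.1519) × (166/3657.49) = -1.0507…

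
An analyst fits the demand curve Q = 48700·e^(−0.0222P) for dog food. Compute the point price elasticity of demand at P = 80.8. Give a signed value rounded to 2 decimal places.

dQ/dP = −0.0222·Q = -179.83. At P = 80.8, Q = 8100.45.
Ed = (dQ/dP)·(P/Q) = (-179.83) × (80.8/8100.45) = -1.7937…

-1.79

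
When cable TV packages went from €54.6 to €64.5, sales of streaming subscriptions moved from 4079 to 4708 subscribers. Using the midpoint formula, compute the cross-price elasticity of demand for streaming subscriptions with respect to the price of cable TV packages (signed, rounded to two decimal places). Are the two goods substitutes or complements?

0.86; substitutes

%ΔQ_{streaming subscriptions} = (4708 − 4079)/avg = 629/4393.5 = 0.143166…
%ΔP_{cable TV packages} = (64.5 − 54.6)/avg = 9.9/59.55 = 0.166246…
E_cross = (629/4393.5) / (9.9/59.55) = 0.8611…
E_cross > 0 ⇒ the goods are substitutes.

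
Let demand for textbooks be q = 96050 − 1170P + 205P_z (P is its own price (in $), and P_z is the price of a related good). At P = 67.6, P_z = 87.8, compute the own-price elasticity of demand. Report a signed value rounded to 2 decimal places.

At the given values, q = 96050 − 1170(67.6) + 205(87.8) = 34957.
∂q/∂P = −1170.
E = (-1170) × (67.6/34957) = -2.2625…

-2.26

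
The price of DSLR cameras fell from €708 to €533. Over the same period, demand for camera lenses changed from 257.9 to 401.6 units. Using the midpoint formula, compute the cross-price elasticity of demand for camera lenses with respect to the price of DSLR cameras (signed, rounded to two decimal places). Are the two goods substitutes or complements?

-1.55; complements

%ΔQ_{camera lenses} = (401.6 − 257.9)/avg = 143.7/329.75 = 0.435784…
%ΔP_{DSLR cameras} = (533 − 708)/avg = -175/620.5 = -0.282030…
E_cross = (143.7/329.75) / (-175/620.5) = -1.5451…
E_cross < 0 ⇒ the goods are complements.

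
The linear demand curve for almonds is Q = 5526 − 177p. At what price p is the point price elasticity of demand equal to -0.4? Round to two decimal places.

8.92

Ed = −177p/(5526 − 177p). Set this equal to -0.4:
177p = 0.4·(5526 − 177p) ⇒ 177p(1 + 0.4) = 0.4·5526
p = 0.4·5526 / (177·1.4) = 8.9200…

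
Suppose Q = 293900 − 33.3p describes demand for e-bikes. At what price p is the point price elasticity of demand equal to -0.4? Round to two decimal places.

Ed = −33.3p/(293900 − 33.3p). Set this equal to -0.4:
33.3p = 0.4·(293900 − 33.3p) ⇒ 33.3p(1 + 0.4) = 0.4·293900
p = 0.4·293900 / (33.3·1.4) = 2521.6645…

2521.66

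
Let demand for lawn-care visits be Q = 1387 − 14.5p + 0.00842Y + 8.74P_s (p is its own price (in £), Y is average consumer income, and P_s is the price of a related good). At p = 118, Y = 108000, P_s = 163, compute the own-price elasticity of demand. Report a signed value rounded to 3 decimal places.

At the given values, Q = 1387 − 14.5(118) + 0.00842(108000) + 8.74(163) = 2009.98.
∂Q/∂p = −14.5.
E = (-14.5) × (118/2009.98) = -0.85125…

-0.851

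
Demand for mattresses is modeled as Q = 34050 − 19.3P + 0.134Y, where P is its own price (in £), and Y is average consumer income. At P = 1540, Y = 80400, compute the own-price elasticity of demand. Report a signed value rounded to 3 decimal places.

At the given values, Q = 34050 − 19.3(1540) + 0.134(80400) = 15101.6.
∂Q/∂P = −19.3.
E = (-19.3) × (1540/15101.6) = -1.96813…

-1.968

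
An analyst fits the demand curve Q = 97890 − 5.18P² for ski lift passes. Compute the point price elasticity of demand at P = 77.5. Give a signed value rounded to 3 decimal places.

-0.932

dQ/dP = −2·5.18·P = -802.9. At P = 77.5, Q = 66777.625.
Ed = (dQ/dP)·(P/Q) = (-802.9) × (77.5/66777.625) = -0.93182…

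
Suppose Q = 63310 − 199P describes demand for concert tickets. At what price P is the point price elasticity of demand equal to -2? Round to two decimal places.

Ed = −199P/(63310 − 199P). Set this equal to -2:
199P = 2·(63310 − 199P) ⇒ 199P(1 + 2) = 2·63310
P = 2·63310 / (199·3) = 212.0938…

212.09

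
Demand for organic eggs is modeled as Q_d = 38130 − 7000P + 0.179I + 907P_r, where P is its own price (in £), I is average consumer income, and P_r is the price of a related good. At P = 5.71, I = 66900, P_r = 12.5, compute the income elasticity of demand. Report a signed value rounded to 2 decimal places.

At the given values, Q_d = 38130 − 7000(5.71) + 0.179(66900) + 907(12.5) = 21472.6.
∂Q_d/∂I = 0.179.
E = (0.179) × (66900/21472.6) = 0.5576…

0.56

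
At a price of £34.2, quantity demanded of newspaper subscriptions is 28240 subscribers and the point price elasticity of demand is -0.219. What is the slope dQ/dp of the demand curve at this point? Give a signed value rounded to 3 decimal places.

-180.835

Ed = (dQ/dp)·(p/Q) ⇒ dQ/dp = Ed·Q/p = (-0.219)·28240/34.2 = -180.83508…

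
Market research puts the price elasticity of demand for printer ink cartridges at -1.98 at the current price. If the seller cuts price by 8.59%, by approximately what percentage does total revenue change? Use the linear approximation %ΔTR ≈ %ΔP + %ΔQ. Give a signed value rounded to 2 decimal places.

%ΔQ ≈ Ed × %ΔP = (-1.98) × (-8.59%) = +17.0082%
%ΔTR ≈ %ΔP + %ΔQ = (-8.59%) + (+17.0082%) = +8.4182%

+8.42%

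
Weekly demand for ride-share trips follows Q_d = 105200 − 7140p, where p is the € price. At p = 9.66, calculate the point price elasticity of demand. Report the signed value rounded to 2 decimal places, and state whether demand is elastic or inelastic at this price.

dQ_d/dp = −7140. At p = 9.66, Q_d = 105200 − 7140(9.66) = 36227.6.
Ed = (dQ_d/dp)·(p/Q_d) = −7140 × (9.66/36227.6) = -1.9038…
|Ed| = 1.90 > 1, so demand is elastic.

-1.90; elastic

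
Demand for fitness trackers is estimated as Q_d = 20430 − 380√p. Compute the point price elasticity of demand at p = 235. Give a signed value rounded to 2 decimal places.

dQ_d/dp = −380/(2√p) = -12.3942. At p = 235, Q_d = 14604.7.
Ed = (dQ_d/dp)·(p/Q_d) = (-12.3942) × (235/14604.7) = -0.1994…

-0.20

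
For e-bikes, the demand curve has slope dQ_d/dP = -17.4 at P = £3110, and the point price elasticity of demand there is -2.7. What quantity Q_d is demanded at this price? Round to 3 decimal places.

Ed = (dQ_d/dP)·(P/Q_d) ⇒ Q_d = (dQ_d/dP)·P/Ed = (-17.4)·3110/(-2.7) = 20042.22222…

20042.222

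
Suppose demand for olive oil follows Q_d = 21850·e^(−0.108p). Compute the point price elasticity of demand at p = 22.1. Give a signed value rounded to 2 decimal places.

-2.39

dQ_d/dp = −0.108·Q_d = -216.921. At p = 22.1, Q_d = 2008.53.
Ed = (dQ_d/dp)·(p/Q_d) = (-216.921) × (22.1/2008.53) = -2.3868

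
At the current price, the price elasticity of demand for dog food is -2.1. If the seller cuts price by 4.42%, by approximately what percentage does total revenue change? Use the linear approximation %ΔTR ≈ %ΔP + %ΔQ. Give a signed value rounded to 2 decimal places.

%ΔQ ≈ Ed × %ΔP = (-2.1) × (-4.42%) = +9.2820%
%ΔTR ≈ %ΔP + %ΔQ = (-4.42%) + (+9.2820%) = +4.8620%

+4.86%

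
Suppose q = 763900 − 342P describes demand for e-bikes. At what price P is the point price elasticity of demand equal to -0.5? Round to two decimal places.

Ed = −342P/(763900 − 342P). Set this equal to -0.5:
342P = 0.5·(763900 − 342P) ⇒ 342P(1 + 0.5) = 0.5·763900
P = 0.5·763900 / (342·1.5) = 744.5419…

744.54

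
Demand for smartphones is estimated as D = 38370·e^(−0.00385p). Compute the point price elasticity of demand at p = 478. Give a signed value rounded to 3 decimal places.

dD/dp = −0.00385·D = -23.4542. At p = 478, D = 6092.
Ed = (dD/dp)·(p/D) = (-23.4542) × (478/6092) = -1.8403

-1.840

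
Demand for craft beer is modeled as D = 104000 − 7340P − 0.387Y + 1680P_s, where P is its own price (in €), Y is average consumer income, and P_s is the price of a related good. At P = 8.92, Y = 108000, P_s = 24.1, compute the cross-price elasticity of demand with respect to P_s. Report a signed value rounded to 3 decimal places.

At the given values, D = 104000 − 7340(8.92) − 0.387(108000) + 1680(24.1) = 37219.2.
∂D/∂P_s = 1680.
E = (1680) × (24.1/37219.2) = 1.08782…

1.088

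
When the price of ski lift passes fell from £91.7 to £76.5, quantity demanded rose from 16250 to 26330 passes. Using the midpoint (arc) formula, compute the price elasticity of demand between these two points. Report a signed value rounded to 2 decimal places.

-2.62

%ΔQ = (26330 − 16250) / [(16250 + 26330)/2] = 10080/21290 = 0.473461…
%ΔP = (76.5 − 91.7) / [(91.7 + 76.5)/2] = -15.2/84.1 = -0.180737…
Arc Ed = %ΔQ / %ΔP = (10080/21290) / (-15.2/84.1) = -2.6196…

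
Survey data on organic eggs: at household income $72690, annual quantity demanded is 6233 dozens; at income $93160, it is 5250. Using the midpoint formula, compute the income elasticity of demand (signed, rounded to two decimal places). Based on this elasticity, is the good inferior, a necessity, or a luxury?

%ΔQ = (5250 − 6233)/[( 6233 + 5250)/2] = -983/5741.5 = -0.171209…
%ΔIncome = (93160 − 72690)/[( 72690 + 93160)/2] = 20470/82925 = 0.246849…
E_income = (-983/5741.5) / (20470/82925) = -0.6935…
E_income < 0 ⇒ inferior good.

-0.69; inferior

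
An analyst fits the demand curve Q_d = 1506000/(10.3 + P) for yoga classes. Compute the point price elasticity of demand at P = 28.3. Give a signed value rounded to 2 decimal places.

-0.73

dQ_d/dP = −1506000/(10.3 + P)² = -1010.77. At P = 28.3, Q_d = 39015.5.
Ed = (dQ_d/dP)·(P/Q_d) = (-1010.77) × (28.3/39015.5) = -0.7331…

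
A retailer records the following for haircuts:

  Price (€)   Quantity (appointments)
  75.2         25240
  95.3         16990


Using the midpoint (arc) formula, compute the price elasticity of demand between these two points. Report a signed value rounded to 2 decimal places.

-1.66

%ΔQ = (16990 − 25240) / [(25240 + 16990)/2] = -8250/21115 = -0.390717…
%ΔP = (95.3 − 75.2) / [(75.2 + 95.3)/2] = 20.1/85.25 = 0.235777…
Arc Ed = %ΔQ / %ΔP = (-8250/21115) / (20.1/85.25) = -1.6571…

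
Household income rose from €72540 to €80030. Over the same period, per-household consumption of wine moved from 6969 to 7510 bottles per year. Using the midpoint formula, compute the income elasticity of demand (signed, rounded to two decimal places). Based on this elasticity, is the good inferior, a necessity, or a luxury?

%ΔQ = (7510 − 6969)/[( 6969 + 7510)/2] = 541/7239.5 = 0.074728…
%ΔIncome = (80030 − 72540)/[( 72540 + 80030)/2] = 7490/76285 = 0.098184…
E_income = (541/7239.5) / (7490/76285) = 0.7611…
0 < E_income < 1 ⇒ normal good, necessity.

0.76; necessity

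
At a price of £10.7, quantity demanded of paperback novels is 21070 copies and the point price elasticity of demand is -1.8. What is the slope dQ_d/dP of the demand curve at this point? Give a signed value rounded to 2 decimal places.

-3544.49

Ed = (dQ_d/dP)·(P/Q_d) ⇒ dQ_d/dP = Ed·Q_d/P = (-1.8)·21070/10.7 = -3544.4859…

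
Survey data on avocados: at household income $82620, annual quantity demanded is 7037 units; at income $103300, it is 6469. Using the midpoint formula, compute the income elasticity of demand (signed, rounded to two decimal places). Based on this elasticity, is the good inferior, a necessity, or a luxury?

%ΔQ = (6469 − 7037)/[( 7037 + 6469)/2] = -568/6753 = -0.084110…
%ΔIncome = (103300 − 82620)/[( 82620 + 103300)/2] = 20680/92960 = 0.222461…
E_income = (-568/6753) / (20680/92960) = -0.3780…
E_income < 0 ⇒ inferior good.

-0.38; inferior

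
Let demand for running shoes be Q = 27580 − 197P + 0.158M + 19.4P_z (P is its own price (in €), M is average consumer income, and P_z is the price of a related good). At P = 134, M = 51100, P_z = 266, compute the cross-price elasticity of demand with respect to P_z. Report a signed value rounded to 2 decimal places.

0.36

At the given values, Q = 27580 − 197(134) + 0.158(51100) + 19.4(266) = 14416.2.
∂Q/∂P_z = 19.4.
E = (19.4) × (266/14416.2) = 0.3579…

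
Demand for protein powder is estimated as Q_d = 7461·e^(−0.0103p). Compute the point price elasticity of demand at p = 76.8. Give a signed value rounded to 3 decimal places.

-0.791

dQ_d/dp = −0.0103·Q_d = -34.8409. At p = 76.8, Q_d = 3382.62.
Ed = (dQ_d/dp)·(p/Q_d) = (-34.8409) × (76.8/3382.62) = -0.79104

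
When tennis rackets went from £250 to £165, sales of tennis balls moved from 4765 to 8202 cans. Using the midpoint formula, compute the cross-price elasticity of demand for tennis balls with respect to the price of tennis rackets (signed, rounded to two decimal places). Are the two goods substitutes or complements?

-1.29; complements

%ΔQ_{tennis balls} = (8202 − 4765)/avg = 3437/6483.5 = 0.530114…
%ΔP_{tennis rackets} = (165 − 250)/avg = -85/207.5 = -0.409638…
E_cross = (3437/6483.5) / (-85/207.5) = -1.2941…
E_cross < 0 ⇒ the goods are complements.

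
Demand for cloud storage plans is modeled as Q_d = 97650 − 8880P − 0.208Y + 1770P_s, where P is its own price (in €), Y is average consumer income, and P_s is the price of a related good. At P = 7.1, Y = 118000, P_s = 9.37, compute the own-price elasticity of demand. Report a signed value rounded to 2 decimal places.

At the given values, Q_d = 97650 − 8880(7.1) − 0.208(118000) + 1770(9.37) = 26642.9.
∂Q_d/∂P = −8880.
E = (-8880) × (7.1/26642.9) = -2.3664…

-2.37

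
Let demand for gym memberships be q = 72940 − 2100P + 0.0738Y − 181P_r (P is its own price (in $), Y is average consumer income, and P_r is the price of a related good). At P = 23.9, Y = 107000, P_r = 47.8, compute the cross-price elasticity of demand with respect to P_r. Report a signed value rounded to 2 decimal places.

-0.39

At the given values, q = 72940 − 2100(23.9) + 0.0738(107000) − 181(47.8) = 21994.8.
∂q/∂P_r = -181.
E = (-181) × (47.8/21994.8) = -0.3933…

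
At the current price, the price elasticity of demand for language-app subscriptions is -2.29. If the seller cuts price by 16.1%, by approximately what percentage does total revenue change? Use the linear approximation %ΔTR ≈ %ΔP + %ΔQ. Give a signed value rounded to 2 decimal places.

+20.77%

%ΔQ ≈ Ed × %ΔP = (-2.29) × (-16.1%) = +36.8690%
%ΔTR ≈ %ΔP + %ΔQ = (-16.1%) + (+36.8690%) = +20.7690%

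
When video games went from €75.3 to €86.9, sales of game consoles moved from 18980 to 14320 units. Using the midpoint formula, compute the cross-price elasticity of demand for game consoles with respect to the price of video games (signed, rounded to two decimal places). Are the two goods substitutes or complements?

%ΔQ_{game consoles} = (14320 − 18980)/avg = -4660/16650 = -0.279879…
%ΔP_{video games} = (86.9 − 75.3)/avg = 11.6/81.1 = 0.143033…
E_cross = (-4660/16650) / (11.6/81.1) = -1.9567…
E_cross < 0 ⇒ the goods are complements.

-1.96; complements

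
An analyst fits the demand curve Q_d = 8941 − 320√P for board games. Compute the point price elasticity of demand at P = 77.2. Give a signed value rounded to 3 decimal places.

dQ_d/dP = −320/(2√P) = -18.2101. At P = 77.2, Q_d = 6129.37.
Ed = (dQ_d/dP)·(P/Q_d) = (-18.2101) × (77.2/6129.37) = -0.22935…

-0.229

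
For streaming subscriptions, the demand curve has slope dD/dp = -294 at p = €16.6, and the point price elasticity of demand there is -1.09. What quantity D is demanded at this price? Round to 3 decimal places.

Ed = (dD/dp)·(p/D) ⇒ D = (dD/dp)·p/Ed = (-294)·16.6/(-1.09) = 4477.43119…

4477.431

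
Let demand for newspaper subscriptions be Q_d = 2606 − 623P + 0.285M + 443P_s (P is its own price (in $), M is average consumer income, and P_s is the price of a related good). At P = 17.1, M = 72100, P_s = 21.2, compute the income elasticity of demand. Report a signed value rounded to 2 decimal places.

0.94

At the given values, Q_d = 2606 − 623(17.1) + 0.285(72100) + 443(21.2) = 21892.8.
∂Q_d/∂M = 0.285.
E = (0.285) × (72100/21892.8) = 0.9385…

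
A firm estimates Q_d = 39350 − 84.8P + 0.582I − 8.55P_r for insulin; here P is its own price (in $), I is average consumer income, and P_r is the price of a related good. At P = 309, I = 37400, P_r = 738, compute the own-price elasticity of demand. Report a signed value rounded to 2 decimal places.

-0.92

At the given values, Q_d = 39350 − 84.8(309) + 0.582(37400) − 8.55(738) = 28603.7.
∂Q_d/∂P = −84.8.
E = (-84.8) × (309/28603.7) = -0.9160…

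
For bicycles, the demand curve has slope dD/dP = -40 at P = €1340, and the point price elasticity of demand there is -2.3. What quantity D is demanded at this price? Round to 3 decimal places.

Ed = (dD/dP)·(P/D) ⇒ D = (dD/dP)·P/Ed = (-40)·1340/(-2.3) = 23304.34782…

23304.348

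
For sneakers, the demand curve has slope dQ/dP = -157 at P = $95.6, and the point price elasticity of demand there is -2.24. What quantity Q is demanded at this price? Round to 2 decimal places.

Ed = (dQ/dP)·(P/Q) ⇒ Q = (dQ/dP)·P/Ed = (-157)·95.6/(-2.24) = 6700.5357…

6700.54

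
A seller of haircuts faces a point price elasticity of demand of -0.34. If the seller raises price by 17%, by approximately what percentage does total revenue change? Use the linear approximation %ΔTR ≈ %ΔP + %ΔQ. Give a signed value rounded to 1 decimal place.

%ΔQ ≈ Ed × %ΔP = (-0.34) × (+17%) = -5.7800%
%ΔTR ≈ %ΔP + %ΔQ = (+17%) + (-5.7800%) = +11.2200%

+11.2%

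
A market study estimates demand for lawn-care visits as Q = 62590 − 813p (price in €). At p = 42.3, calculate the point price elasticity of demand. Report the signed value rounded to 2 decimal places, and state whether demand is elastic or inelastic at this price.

-1.22; elastic

dQ/dp = −813. At p = 42.3, Q = 62590 − 813(42.3) = 28200.1.
Ed = (dQ/dp)·(p/Q) = −813 × (42.3/28200.1) = -1.2194…
|Ed| = 1.22 > 1, so demand is elastic.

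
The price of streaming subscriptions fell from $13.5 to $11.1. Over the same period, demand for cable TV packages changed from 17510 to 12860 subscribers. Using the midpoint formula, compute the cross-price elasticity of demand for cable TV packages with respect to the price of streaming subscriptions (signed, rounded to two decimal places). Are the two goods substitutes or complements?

1.57; substitutes

%ΔQ_{cable TV packages} = (12860 − 17510)/avg = -4650/15185 = -0.306223…
%ΔP_{streaming subscriptions} = (11.1 − 13.5)/avg = -2.4/12.3 = -0.195121…
E_cross = (-4650/15185) / (-2.4/12.3) = 1.5693…
E_cross > 0 ⇒ the goods are substitutes.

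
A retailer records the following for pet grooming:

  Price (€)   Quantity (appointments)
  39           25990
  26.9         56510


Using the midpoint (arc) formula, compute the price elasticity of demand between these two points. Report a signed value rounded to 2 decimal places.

%ΔQ = (56510 − 25990) / [(25990 + 56510)/2] = 30520/41250 = 0.739878…
%ΔP = (26.9 − 39) / [(39 + 26.9)/2] = -12.1/32.95 = -0.367223…
Arc Ed = %ΔQ / %ΔP = (30520/41250) / (-12.1/32.95) = -2.0147…

-2.01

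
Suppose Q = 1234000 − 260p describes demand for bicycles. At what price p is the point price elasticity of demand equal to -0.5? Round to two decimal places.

1582.05

Ed = −260p/(1234000 − 260p). Set this equal to -0.5:
260p = 0.5·(1234000 − 260p) ⇒ 260p(1 + 0.5) = 0.5·1234000
p = 0.5·1234000 / (260·1.5) = 1582.0512…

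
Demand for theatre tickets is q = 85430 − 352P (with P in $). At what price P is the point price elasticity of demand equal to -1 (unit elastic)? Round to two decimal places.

Ed = −352P/(85430 − 352P). Set this equal to -1:
352P = 1·(85430 − 352P) ⇒ 352P(1 + 1) = 1·85430
P = 1·85430 / (352·2) = 121.3494…

121.35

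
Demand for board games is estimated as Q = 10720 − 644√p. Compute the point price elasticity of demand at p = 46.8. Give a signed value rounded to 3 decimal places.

dQ/dp = −644/(2√p) = -47.0688. At p = 46.8, Q = 6314.36.
Ed = (dQ/dp)·(p/Q) = (-47.0688) × (46.8/6314.36) = -0.34885…

-0.349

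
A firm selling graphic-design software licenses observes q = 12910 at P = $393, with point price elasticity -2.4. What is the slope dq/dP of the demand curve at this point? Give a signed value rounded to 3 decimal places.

Ed = (dq/dP)·(P/q) ⇒ dq/dP = Ed·q/P = (-2.4)·12910/393 = -78.83969…

-78.840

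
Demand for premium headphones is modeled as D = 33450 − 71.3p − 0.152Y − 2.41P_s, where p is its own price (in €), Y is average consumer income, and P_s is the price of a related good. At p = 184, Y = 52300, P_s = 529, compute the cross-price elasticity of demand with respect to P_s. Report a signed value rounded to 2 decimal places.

-0.11

At the given values, D = 33450 − 71.3(184) − 0.152(52300) − 2.41(529) = 11106.31.
∂D/∂P_s = -2.41.
E = (-2.41) × (529/11106.31) = -0.1147…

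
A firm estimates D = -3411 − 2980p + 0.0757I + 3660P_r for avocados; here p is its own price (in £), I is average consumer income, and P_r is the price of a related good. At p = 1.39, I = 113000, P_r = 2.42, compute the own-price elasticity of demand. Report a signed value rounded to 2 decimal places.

At the given values, D = -3411 − 2980(1.39) + 0.0757(113000) + 3660(2.42) = 9858.1.
∂D/∂p = −2980.
E = (-2980) × (1.39/9858.1) = -0.4201…

-0.42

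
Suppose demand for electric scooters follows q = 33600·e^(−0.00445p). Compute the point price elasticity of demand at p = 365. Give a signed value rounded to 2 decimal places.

dq/dp = −0.00445·q = -29.4643. At p = 365, q = 6621.2.
Ed = (dq/dp)·(p/q) = (-29.4643) × (365/6621.2) = -1.6242…

-1.62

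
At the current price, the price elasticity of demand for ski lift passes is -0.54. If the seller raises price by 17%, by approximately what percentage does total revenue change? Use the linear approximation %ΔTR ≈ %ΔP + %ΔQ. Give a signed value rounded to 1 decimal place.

+7.8%

%ΔQ ≈ Ed × %ΔP = (-0.54) × (+17%) = -9.1800%
%ΔTR ≈ %ΔP + %ΔQ = (+17%) + (-9.1800%) = +7.8200%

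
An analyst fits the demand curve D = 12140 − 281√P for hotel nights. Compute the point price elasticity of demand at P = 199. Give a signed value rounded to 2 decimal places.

-0.24

dD/dP = −281/(2√P) = -9.95978. At P = 199, D = 8176.01.
Ed = (dD/dP)·(P/D) = (-9.95978) × (199/8176.01) = -0.2424…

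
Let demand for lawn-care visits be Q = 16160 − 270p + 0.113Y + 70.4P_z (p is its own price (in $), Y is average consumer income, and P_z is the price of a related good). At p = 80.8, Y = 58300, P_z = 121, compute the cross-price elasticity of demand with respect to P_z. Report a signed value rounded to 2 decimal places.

0.90

At the given values, Q = 16160 − 270(80.8) + 0.113(58300) + 70.4(121) = 9450.3.
∂Q/∂P_z = 70.4.
E = (70.4) × (121/9450.3) = 0.9013…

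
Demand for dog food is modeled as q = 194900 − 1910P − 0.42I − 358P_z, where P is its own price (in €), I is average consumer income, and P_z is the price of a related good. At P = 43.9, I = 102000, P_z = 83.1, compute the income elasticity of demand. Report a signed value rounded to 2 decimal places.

-1.11

At the given values, q = 194900 − 1910(43.9) − 0.42(102000) − 358(83.1) = 38461.2.
∂q/∂I = -0.42.
E = (-0.42) × (102000/38461.2) = -1.1138…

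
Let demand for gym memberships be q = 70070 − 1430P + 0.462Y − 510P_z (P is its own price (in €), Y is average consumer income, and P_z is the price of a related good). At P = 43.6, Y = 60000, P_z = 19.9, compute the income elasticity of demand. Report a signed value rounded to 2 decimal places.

At the given values, q = 70070 − 1430(43.6) + 0.462(60000) − 510(19.9) = 25293.
∂q/∂Y = 0.462.
E = (0.462) × (60000/25293) = 1.0959…

1.10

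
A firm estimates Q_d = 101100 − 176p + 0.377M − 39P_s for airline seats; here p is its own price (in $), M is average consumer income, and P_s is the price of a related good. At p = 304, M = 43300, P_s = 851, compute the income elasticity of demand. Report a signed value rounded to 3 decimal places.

At the given values, Q_d = 101100 − 176(304) + 0.377(43300) − 39(851) = 30731.1.
∂Q_d/∂M = 0.377.
E = (0.377) × (43300/30731.1) = 0.53119…

0.531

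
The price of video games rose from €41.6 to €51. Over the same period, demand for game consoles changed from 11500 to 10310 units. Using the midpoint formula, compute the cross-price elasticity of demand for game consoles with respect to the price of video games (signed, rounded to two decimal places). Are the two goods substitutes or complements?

%ΔQ_{game consoles} = (10310 − 11500)/avg = -1190/10905 = -0.109124…
%ΔP_{video games} = (51 − 41.6)/avg = 9.4/46.3 = 0.203023…
E_cross = (-1190/10905) / (9.4/46.3) = -0.5374…
E_cross < 0 ⇒ the goods are complements.

-0.54; complements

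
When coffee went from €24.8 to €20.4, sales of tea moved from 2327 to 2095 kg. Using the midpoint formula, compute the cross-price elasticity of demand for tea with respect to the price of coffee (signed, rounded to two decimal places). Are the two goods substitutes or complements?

%ΔQ_{tea} = (2095 − 2327)/avg = -232/2211 = -0.104929…
%ΔP_{coffee} = (20.4 − 24.8)/avg = -4.4/22.6 = -0.194690…
E_cross = (-232/2211) / (-4.4/22.6) = 0.5389…
E_cross > 0 ⇒ the goods are substitutes.

0.54; substitutes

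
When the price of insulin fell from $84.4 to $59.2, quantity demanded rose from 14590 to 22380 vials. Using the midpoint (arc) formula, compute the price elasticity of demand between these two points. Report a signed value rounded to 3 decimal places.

%ΔQ = (22380 − 14590) / [(14590 + 22380)/2] = 7790/18485 = 0.421422…
%ΔP = (59.2 − 84.4) / [(84.4 + 59.2)/2] = -25.2/71.8 = -0.350974…
Arc Ed = %ΔQ / %ΔP = (7790/18485) / (-25.2/71.8) = -1.20072…

-1.201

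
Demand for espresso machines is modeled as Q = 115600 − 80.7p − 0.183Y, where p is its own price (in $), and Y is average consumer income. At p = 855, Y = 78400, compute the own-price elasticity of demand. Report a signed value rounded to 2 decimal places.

At the given values, Q = 115600 − 80.7(855) − 0.183(78400) = 32254.3.
∂Q/∂p = −80.7.
E = (-80.7) × (855/32254.3) = -2.1392…

-2.14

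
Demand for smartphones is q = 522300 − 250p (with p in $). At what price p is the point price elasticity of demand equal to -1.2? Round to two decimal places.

Ed = −250p/(522300 − 250p). Set this equal to -1.2:
250p = 1.2·(522300 − 250p) ⇒ 250p(1 + 1.2) = 1.2·522300
p = 1.2·522300 / (250·2.2) = 1139.5636…

1139.56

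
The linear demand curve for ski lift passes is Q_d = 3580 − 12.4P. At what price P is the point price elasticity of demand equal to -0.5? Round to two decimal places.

Ed = −12.4P/(3580 − 12.4P). Set this equal to -0.5:
12.4P = 0.5·(3580 − 12.4P) ⇒ 12.4P(1 + 0.5) = 0.5·3580
P = 0.5·3580 / (12.4·1.5) = 96.2365…

96.24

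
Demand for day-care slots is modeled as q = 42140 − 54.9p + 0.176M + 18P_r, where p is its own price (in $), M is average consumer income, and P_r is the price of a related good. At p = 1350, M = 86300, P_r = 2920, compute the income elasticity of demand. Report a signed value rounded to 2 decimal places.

0.42

At the given values, q = 42140 − 54.9(1350) + 0.176(86300) + 18(2920) = 35773.8.
∂q/∂M = 0.176.
E = (0.176) × (86300/35773.8) = 0.4245…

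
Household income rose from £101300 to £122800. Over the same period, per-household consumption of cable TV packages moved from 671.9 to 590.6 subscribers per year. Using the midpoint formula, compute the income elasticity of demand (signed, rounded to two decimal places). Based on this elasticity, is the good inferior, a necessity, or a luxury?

-0.67; inferior

%ΔQ = (590.6 − 671.9)/[( 671.9 + 590.6)/2] = -81.3/631.25 = -0.128792…
%ΔIncome = (122800 − 101300)/[( 101300 + 122800)/2] = 21500/112050 = 0.191878…
E_income = (-81.3/631.25) / (21500/112050) = -0.6712…
E_income < 0 ⇒ inferior good.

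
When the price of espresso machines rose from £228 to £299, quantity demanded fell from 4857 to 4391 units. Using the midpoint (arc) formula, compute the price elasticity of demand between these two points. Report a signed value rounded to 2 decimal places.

%ΔQ = (4391 − 4857) / [(4857 + 4391)/2] = -466/4624 = -0.100778…
%ΔP = (299 − 228) / [(228 + 299)/2] = 71/263.5 = 0.269449…
Arc Ed = %ΔQ / %ΔP = (-466/4624) / (71/263.5) = -0.3740…

-0.37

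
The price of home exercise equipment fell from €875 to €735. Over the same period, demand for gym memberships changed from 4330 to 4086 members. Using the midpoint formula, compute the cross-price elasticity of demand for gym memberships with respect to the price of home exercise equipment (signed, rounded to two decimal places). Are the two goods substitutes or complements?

0.33; substitutes

%ΔQ_{gym memberships} = (4086 − 4330)/avg = -244/4208 = -0.057984…
%ΔP_{home exercise equipment} = (735 − 875)/avg = -140/805 = -0.173913…
E_cross = (-244/4208) / (-140/805) = 0.3334…
E_cross > 0 ⇒ the goods are substitutes.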